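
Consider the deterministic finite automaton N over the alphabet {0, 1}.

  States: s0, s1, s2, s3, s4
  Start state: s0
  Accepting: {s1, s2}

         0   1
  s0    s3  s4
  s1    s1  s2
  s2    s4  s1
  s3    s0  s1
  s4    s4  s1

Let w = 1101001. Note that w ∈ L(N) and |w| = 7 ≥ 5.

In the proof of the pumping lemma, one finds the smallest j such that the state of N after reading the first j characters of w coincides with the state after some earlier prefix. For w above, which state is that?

s1

Run of N on w = 1 1 0 1 0 0 1:
  step 0: s0  (start)
  step 1: s4  (read 1: s0→s4)
  step 2: s1  (read 1: s4→s1)
  step 3: s1  (read 0: s1→s1)   ← first repeat (s1 seen earlier)
  step 4: s2  (read 1: s1→s2)
  step 5: s4  (read 0: s2→s4)
  step 6: s4  (read 0: s4→s4)
  step 7: s1  (read 1: s4→s1)

The earliest repeat is at step j = 3: N is in s1, which it already visited at step i = 2.
Since N has 5 states, any run of length ≥ 5 visits 5+1 states, so by pigeonhole some state repeats within the first 5 steps — that repeat gives the pumpable loop.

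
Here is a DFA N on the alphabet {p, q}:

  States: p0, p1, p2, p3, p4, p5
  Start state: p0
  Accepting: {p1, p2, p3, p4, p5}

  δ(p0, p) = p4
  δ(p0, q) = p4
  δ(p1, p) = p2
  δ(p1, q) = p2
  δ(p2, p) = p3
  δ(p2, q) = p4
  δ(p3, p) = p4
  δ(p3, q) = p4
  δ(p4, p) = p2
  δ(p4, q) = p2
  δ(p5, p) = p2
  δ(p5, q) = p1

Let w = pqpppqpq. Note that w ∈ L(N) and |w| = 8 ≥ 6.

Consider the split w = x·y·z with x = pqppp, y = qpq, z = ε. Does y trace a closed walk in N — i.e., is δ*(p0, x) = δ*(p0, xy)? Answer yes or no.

State sequence: p0 -p-> p4 -q-> p2 -p-> p3 -p-> p4 -p-> p2 -q-> p4 -p-> p2 -q-> p4

After x (step 5): p2. After xy (step 8): p4.
They differ (p2 ≠ p4), so y is not a cycle from the state after x; this split is not the one the pumping-lemma construction produces, and pumping y need not keep the string in L(N).

no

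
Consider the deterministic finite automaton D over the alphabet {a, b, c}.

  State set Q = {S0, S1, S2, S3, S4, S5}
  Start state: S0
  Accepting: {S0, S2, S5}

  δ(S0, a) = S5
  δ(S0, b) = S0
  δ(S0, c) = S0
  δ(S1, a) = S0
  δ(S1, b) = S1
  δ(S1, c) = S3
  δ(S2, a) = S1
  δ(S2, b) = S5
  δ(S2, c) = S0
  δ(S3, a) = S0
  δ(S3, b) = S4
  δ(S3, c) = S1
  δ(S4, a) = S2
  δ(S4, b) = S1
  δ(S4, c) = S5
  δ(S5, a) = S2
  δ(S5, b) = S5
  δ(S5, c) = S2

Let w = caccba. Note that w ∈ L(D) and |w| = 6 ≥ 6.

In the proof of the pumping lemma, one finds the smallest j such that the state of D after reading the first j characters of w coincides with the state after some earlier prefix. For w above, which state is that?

Run of D on w = c a c c b a:
  step 0: S0  (start)
  step 1: S0  (read c: S0→S0)   ← first repeat (S0 seen earlier)
  step 2: S5  (read a: S0→S5)
  step 3: S2  (read c: S5→S2)
  step 4: S0  (read c: S2→S0)
  step 5: S0  (read b: S0→S0)
  step 6: S5  (read a: S0→S5)

The earliest repeat is at step j = 1: D is in S0, which it already visited at step i = 0.
The DFA has 6 states, so the proof of the pumping lemma guarantees a repeated state among the first 6+1 visited; the segment between the two visits is the pumpable y.

S0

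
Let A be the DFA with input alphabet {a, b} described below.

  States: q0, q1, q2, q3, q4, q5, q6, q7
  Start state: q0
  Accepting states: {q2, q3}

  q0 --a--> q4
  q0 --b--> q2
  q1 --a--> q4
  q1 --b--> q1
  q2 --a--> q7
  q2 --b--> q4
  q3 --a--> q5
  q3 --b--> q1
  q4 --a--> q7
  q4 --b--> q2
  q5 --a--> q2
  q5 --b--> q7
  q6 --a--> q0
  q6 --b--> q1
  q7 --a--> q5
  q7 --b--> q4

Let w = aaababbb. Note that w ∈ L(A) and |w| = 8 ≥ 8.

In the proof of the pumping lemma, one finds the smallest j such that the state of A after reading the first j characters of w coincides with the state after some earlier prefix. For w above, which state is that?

q7

Run of A on w = a a a b a b b b:
  step 0: q0  (start)
  step 1: q4  (read a: q0→q4)
  step 2: q7  (read a: q4→q7)
  step 3: q5  (read a: q7→q5)
  step 4: q7  (read b: q5→q7)   ← first repeat (q7 seen earlier)
  step 5: q5  (read a: q7→q5)
  step 6: q7  (read b: q5→q7)
  step 7: q4  (read b: q7→q4)
  step 8: q2  (read b: q4→q2)

The earliest repeat is at step j = 4: A is in q7, which it already visited at step i = 2.
Pumping length from the standard proof: p = 8 (the number of states). The repeated state found above gives |xy| = j ≤ 8 and |y| = j − i ≥ 1.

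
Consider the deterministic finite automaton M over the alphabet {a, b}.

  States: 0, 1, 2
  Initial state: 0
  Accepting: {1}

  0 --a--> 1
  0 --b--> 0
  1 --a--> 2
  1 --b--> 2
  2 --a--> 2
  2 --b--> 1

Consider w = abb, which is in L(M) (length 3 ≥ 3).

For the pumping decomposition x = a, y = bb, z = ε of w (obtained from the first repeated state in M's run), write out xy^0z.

a

xy⁰z = xz = a·ε = a.
Reading y = bb takes M from 1 back to 1, so after x the machine is still in 1, and z then leads to the accepting state 1. Hence a ∈ L(M).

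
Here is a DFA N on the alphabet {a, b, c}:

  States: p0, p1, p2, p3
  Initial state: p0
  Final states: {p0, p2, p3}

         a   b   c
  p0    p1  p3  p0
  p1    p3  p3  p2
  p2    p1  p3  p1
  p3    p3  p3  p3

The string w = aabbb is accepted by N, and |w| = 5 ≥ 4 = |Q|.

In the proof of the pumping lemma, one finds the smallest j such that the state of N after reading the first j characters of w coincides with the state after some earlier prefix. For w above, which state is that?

State sequence: p0 -a-> p1 -a-> p3 -b-> p3 -b-> p3 -b-> p3
First repeat at step 3: p3 was already visited.

The earliest repeat is at step j = 3: N is in p3, which it already visited at step i = 2.

p3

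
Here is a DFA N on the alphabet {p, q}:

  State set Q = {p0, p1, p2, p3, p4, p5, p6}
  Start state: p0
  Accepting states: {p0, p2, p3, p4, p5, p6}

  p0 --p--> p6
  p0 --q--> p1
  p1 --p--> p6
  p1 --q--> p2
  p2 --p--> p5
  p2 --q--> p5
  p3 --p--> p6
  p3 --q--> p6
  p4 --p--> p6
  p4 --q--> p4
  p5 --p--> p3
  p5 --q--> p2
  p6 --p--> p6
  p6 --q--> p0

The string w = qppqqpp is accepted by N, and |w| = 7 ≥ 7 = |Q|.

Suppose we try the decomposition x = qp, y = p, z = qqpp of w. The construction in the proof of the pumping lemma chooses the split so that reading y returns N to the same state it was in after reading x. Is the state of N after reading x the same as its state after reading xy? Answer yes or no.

yes

Run of N on the first 3 characters of w = q p p:
  step 0: p0  (start)
  step 1: p1  (read q: p0→p1)
  step 2: p6  (read p: p1→p6)
  step 3: p6  (read p: p6→p6)

After x (step 2): p6. After xy (step 3): p6.
They match, so y = p drives N around a cycle from p6 back to itself; pumping y any number of times keeps N in p6 before reading z, and xyⁱz ∈ L(N) for every i ≥ 0.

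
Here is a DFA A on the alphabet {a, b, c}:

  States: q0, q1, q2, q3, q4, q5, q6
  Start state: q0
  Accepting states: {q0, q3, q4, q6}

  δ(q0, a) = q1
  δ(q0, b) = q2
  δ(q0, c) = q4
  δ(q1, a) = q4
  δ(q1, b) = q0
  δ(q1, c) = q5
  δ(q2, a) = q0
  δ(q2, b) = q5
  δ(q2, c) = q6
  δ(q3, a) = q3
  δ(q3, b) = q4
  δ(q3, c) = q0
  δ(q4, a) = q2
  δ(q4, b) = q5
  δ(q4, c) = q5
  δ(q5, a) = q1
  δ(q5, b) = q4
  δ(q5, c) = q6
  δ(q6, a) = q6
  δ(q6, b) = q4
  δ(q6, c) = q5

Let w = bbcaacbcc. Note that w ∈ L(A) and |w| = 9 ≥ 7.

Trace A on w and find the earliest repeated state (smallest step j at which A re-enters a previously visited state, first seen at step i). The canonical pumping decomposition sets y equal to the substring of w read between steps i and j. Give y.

Run of A on w = b b c a a c b c c:
  step 0: q0  (start)
  step 1: q2  (read b: q0→q2)
  step 2: q5  (read b: q2→q5)
  step 3: q6  (read c: q5→q6)
  step 4: q6  (read a: q6→q6)   ← first repeat (q6 seen earlier)
  step 5: q6  (read a: q6→q6)
  step 6: q5  (read c: q6→q5)
  step 7: q4  (read b: q5→q4)
  step 8: q5  (read c: q4→q5)
  step 9: q6  (read c: q5→q6)

So i = 3, j = 4, giving x = w[0:3] = bbc, y = w[3:4] = a, z = w[4:9] = acbcc.
Check: |xy| = 4 ≤ 7 and |y| = 1 ≥ 1. Reading y takes A from q6 back to q6, so every xyⁱz is accepted.
The DFA has 7 states, so the proof of the pumping lemma guarantees a repeated state among the first 7+1 visited; the segment between the two visits is the pumpable y.

a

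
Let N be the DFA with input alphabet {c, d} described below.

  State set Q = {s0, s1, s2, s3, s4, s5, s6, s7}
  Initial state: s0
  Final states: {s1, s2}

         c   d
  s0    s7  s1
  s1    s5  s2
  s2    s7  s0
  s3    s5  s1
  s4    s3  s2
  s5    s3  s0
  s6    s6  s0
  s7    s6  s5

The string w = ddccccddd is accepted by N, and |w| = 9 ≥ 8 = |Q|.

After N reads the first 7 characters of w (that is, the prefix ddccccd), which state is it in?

State sequence: s0 -d-> s1 -d-> s2 -c-> s7 -c-> s6 -c-> s6 -c-> s6 -d-> s0

After reading 7 characters, N is in state s0.

s0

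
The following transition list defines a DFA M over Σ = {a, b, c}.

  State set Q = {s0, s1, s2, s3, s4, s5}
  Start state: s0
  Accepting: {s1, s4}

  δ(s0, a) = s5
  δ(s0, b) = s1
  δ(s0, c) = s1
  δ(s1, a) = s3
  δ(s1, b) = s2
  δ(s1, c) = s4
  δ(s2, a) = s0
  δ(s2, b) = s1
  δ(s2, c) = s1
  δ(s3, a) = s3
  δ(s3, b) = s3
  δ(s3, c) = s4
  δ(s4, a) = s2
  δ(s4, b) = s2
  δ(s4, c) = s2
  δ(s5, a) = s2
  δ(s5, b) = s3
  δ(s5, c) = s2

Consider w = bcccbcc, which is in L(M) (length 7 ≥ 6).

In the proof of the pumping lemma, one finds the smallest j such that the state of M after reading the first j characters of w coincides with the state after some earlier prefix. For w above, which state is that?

State sequence: s0 -b-> s1 -c-> s4 -c-> s2 -c-> s1 -b-> s2 -c-> s1 -c-> s4
First repeat at step 4: s1 was already visited.

The earliest repeat is at step j = 4: M is in s1, which it already visited at step i = 1.
Pumping length from the standard proof: p = 6 (the number of states). The repeated state found above gives |xy| = j ≤ 6 and |y| = j − i ≥ 1.

s1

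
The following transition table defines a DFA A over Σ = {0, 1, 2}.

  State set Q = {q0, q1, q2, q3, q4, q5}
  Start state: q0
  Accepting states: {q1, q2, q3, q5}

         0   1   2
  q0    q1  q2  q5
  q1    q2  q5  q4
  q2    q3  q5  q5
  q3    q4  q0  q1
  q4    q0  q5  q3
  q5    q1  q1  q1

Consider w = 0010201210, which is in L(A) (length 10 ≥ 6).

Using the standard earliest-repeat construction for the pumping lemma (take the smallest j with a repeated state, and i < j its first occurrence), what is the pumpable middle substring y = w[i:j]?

010

Run of A on w = 0 0 1 0 2 0 1 2 1 0:
  step 0: q0  (start)
  step 1: q1  (read 0: q0→q1)
  step 2: q2  (read 0: q1→q2)
  step 3: q5  (read 1: q2→q5)
  step 4: q1  (read 0: q5→q1)   ← first repeat (q1 seen earlier)
  step 5: q4  (read 2: q1→q4)
  step 6: q0  (read 0: q4→q0)
  step 7: q2  (read 1: q0→q2)
  step 8: q5  (read 2: q2→q5)
  step 9: q1  (read 1: q5→q1)
  step 10: q2  (read 0: q1→q2)

So i = 1, j = 4, giving x = w[0:1] = 0, y = w[1:4] = 010, z = w[4:10] = 201210.
Check: |xy| = 4 ≤ 6 and |y| = 3 ≥ 1. Reading y takes A from q1 back to q1, so every xyⁱz is accepted.
Since A has 6 states, any run of length ≥ 6 visits 6+1 states, so by pigeonhole some state repeats within the first 6 steps — that repeat gives the pumpable loop.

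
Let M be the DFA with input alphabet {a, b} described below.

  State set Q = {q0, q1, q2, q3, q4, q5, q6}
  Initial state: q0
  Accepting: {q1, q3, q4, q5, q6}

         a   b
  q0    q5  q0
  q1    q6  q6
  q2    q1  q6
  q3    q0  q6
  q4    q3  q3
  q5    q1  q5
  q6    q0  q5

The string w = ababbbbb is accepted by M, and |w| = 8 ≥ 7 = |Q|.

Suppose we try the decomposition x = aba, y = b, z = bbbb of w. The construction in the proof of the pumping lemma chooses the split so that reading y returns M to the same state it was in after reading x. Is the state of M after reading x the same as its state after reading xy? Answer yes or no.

no

Run of M on the first 4 characters of w = a b a b:
  step 0: q0  (start)
  step 1: q5  (read a: q0→q5)
  step 2: q5  (read b: q5→q5)
  step 3: q1  (read a: q5→q1)
  step 4: q6  (read b: q1→q6)

After x (step 3): q1. After xy (step 4): q6.
They differ (q1 ≠ q6), so y is not a cycle from the state after x; this split is not the one the pumping-lemma construction produces, and pumping y need not keep the string in L(M).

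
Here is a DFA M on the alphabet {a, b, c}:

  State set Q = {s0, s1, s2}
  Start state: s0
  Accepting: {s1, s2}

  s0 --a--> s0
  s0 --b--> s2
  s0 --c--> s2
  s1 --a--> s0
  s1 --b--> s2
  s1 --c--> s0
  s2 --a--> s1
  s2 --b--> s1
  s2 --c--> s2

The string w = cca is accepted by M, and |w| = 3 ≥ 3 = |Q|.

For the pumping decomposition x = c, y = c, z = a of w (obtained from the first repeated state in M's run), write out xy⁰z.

xy⁰z = xz = c·a = ca.
Reading y = c takes M from s2 back to s2, so after x the machine is still in s2, and z then leads to the accepting state s1. Hence ca ∈ L(M).

ca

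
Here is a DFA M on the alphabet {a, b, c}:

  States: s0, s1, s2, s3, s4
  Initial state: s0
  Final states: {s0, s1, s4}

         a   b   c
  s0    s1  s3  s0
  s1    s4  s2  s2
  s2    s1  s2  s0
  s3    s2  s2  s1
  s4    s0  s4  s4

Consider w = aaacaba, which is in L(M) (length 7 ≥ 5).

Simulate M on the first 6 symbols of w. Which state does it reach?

s2

State sequence: s0 -a-> s1 -a-> s4 -a-> s0 -c-> s0 -a-> s1 -b-> s2

After reading 6 characters, M is in state s2.
(This kind of state-tracing is the core of the pumping-lemma construction: with 5 states, pigeonhole forces a repeat within the first 5 steps.)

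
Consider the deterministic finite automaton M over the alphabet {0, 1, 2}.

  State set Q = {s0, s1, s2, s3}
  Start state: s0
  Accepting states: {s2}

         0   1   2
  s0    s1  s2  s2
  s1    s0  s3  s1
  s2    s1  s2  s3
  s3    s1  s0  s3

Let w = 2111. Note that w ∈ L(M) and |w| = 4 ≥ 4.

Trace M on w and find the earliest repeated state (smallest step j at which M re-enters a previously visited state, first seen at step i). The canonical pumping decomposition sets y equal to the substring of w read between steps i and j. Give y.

1

Run of M on w = 2 1 1 1:
  step 0: s0  (start)
  step 1: s2  (read 2: s0→s2)
  step 2: s2  (read 1: s2→s2)   ← first repeat (s2 seen earlier)
  step 3: s2  (read 1: s2→s2)
  step 4: s2  (read 1: s2→s2)

So i = 1, j = 2, giving x = w[0:1] = 2, y = w[1:2] = 1, z = w[2:4] = 11.
Check: |xy| = 2 ≤ 4 and |y| = 1 ≥ 1. Reading y takes M from s2 back to s2, so every xyⁱz is accepted.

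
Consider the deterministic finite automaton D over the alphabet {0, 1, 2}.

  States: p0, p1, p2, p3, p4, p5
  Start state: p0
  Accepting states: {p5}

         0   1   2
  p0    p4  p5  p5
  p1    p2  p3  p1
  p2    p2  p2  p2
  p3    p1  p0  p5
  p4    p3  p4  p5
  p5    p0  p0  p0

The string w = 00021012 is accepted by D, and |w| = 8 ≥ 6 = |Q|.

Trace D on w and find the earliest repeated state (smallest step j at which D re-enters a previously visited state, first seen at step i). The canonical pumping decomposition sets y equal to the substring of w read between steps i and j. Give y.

2

Run of D on w = 0 0 0 2 1 0 1 2:
  step 0: p0  (start)
  step 1: p4  (read 0: p0→p4)
  step 2: p3  (read 0: p4→p3)
  step 3: p1  (read 0: p3→p1)
  step 4: p1  (read 2: p1→p1)   ← first repeat (p1 seen earlier)
  step 5: p3  (read 1: p1→p3)
  step 6: p1  (read 0: p3→p1)
  step 7: p3  (read 1: p1→p3)
  step 8: p5  (read 2: p3→p5)

So i = 3, j = 4, giving x = w[0:3] = 000, y = w[3:4] = 2, z = w[4:8] = 1012.
Check: |xy| = 4 ≤ 6 and |y| = 1 ≥ 1. Reading y takes D from p1 back to p1, so every xyⁱz is accepted.
With |Q| = 6, pigeonhole forces a state repeat no later than step 6; the substring read between the first and second visits to that state can be pumped.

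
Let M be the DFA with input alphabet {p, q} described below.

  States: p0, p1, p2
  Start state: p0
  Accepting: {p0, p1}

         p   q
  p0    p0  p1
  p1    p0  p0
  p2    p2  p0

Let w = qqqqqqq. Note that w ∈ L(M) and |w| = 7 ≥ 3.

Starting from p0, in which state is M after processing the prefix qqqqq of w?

Run of M on the first 5 characters of w = q q q q q:
  step 0: p0  (start)
  step 1: p1  (read q: p0→p1)
  step 2: p0  (read q: p1→p0)
  step 3: p1  (read q: p0→p1)
  step 4: p0  (read q: p1→p0)
  step 5: p1  (read q: p0→p1)

After reading 5 characters, M is in state p1.
(This kind of state-tracing is the core of the pumping-lemma construction: with 3 states, pigeonhole forces a repeat within the first 3 steps.)

p1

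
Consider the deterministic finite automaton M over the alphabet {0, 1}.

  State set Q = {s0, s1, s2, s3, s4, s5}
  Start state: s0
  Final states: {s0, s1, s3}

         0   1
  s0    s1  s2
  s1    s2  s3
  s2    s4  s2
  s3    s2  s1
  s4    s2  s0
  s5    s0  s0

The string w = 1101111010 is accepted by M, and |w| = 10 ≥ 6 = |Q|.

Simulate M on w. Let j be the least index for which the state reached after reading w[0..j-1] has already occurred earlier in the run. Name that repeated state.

s2

State sequence: s0 -1-> s2 -1-> s2 -0-> s4 -1-> s0 -1-> s2 -1-> s2 -1-> s2 -0-> s4 -1-> s0 -0-> s1
First repeat at step 2: s2 was already visited.

The earliest repeat is at step j = 2: M is in s2, which it already visited at step i = 1.
The DFA has 6 states, so the proof of the pumping lemma guarantees a repeated state among the first 6+1 visited; the segment between the two visits is the pumpable y.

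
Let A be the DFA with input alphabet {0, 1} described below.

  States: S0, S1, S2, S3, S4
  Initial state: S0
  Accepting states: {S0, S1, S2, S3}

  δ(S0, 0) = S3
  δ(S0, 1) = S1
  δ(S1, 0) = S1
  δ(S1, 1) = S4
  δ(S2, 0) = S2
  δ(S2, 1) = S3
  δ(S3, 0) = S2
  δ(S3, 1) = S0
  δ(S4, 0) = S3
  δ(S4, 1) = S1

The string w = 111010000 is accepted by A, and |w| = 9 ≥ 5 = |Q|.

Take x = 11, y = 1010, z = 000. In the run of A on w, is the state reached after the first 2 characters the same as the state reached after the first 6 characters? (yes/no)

no

State sequence: S0 -1-> S1 -1-> S4 -1-> S1 -0-> S1 -1-> S4 -0-> S3

After x (step 2): S4. After xy (step 6): S3.
They differ (S4 ≠ S3), so y is not a cycle from the state after x; this split is not the one the pumping-lemma construction produces, and pumping y need not keep the string in L(A).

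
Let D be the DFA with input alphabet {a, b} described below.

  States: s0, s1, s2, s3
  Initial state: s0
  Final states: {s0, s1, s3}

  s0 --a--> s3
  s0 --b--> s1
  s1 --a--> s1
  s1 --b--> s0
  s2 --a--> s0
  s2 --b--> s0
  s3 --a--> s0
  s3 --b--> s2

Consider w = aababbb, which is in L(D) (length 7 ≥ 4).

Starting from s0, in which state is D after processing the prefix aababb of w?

s1

Run of D on the first 6 characters of w = a a b a b b:
  step 0: s0  (start)
  step 1: s3  (read a: s0→s3)
  step 2: s0  (read a: s3→s0)
  step 3: s1  (read b: s0→s1)
  step 4: s1  (read a: s1→s1)
  step 5: s0  (read b: s1→s0)
  step 6: s1  (read b: s0→s1)

After reading 6 characters, D is in state s1.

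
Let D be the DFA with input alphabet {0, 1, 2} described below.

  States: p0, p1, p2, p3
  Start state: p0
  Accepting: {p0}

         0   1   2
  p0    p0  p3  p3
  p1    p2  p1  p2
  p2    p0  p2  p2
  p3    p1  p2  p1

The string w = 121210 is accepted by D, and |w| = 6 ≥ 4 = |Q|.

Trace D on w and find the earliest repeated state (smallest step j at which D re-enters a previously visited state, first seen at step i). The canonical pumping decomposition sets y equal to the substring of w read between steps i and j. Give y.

State sequence: p0 -1-> p3 -2-> p1 -1-> p1 -2-> p2 -1-> p2 -0-> p0
First repeat at step 3: p1 was already visited.

So i = 2, j = 3, giving x = w[0:2] = 12, y = w[2:3] = 1, z = w[3:6] = 210.
Check: |xy| = 3 ≤ 4 and |y| = 1 ≥ 1. Reading y takes D from p1 back to p1, so every xyⁱz is accepted.

1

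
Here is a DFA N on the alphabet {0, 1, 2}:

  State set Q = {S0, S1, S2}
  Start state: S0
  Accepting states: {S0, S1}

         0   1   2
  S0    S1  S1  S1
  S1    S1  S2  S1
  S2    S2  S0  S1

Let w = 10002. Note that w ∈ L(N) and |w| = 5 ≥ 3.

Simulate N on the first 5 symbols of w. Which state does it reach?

S1

State sequence: S0 -1-> S1 -0-> S1 -0-> S1 -0-> S1 -2-> S1

After reading 5 characters, N is in state S1.
(This kind of state-tracing is the core of the pumping-lemma construction: with 3 states, pigeonhole forces a repeat within the first 3 steps.)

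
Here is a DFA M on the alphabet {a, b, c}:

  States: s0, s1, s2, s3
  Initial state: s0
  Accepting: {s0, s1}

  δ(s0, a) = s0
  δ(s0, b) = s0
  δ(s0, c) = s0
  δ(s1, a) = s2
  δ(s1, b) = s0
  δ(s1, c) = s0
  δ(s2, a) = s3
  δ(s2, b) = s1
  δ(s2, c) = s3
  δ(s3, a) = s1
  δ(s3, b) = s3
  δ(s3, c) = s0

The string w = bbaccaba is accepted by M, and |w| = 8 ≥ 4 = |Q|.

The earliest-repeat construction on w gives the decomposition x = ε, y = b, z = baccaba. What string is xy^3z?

xy^3z = ε·b·b·b·baccaba = bbbbaccaba.
Reading y = b takes M from s0 back to s0, so after x·y·y·y the machine is still in s0, and z then leads to the accepting state s0. Hence bbbbaccaba ∈ L(M).

bbbbaccaba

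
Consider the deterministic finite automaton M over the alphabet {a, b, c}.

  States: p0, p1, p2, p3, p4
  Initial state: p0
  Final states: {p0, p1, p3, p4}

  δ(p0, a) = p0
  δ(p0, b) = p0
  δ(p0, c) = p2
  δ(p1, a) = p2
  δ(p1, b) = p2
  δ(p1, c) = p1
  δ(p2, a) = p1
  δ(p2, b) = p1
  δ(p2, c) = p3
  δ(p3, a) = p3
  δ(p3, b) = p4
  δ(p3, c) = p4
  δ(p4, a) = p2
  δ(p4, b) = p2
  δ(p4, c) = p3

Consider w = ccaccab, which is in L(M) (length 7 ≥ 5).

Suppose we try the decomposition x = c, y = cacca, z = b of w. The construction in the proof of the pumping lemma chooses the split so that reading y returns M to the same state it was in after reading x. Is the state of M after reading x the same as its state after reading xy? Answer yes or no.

no

State sequence: p0 -c-> p2 -c-> p3 -a-> p3 -c-> p4 -c-> p3 -a-> p3

After x (step 1): p2. After xy (step 6): p3.
They differ (p2 ≠ p3), so y is not a cycle from the state after x; this split is not the one the pumping-lemma construction produces, and pumping y need not keep the string in L(M).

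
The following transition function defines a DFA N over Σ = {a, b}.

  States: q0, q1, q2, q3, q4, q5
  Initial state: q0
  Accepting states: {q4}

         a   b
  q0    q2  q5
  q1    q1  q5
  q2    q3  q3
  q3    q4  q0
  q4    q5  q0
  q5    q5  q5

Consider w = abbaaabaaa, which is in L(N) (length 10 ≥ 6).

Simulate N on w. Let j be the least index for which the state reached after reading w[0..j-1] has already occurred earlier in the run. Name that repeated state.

State sequence: q0 -a-> q2 -b-> q3 -b-> q0 -a-> q2 -a-> q3 -a-> q4 -b-> q0 -a-> q2 -a-> q3 -a-> q4
First repeat at step 3: q0 was already visited.

The earliest repeat is at step j = 3: N is in q0, which it already visited at step i = 0.
Pumping length from the standard proof: p = 6 (the number of states). The repeated state found above gives |xy| = j ≤ 6 and |y| = j − i ≥ 1.

q0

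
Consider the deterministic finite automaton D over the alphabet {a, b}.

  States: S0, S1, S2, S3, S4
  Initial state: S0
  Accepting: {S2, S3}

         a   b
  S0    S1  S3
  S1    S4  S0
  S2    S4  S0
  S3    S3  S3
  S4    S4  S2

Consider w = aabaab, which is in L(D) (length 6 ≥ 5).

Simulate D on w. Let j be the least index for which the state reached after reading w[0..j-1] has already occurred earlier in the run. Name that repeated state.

State sequence: S0 -a-> S1 -a-> S4 -b-> S2 -a-> S4 -a-> S4 -b-> S2
First repeat at step 4: S4 was already visited.

The earliest repeat is at step j = 4: D is in S4, which it already visited at step i = 2.

S4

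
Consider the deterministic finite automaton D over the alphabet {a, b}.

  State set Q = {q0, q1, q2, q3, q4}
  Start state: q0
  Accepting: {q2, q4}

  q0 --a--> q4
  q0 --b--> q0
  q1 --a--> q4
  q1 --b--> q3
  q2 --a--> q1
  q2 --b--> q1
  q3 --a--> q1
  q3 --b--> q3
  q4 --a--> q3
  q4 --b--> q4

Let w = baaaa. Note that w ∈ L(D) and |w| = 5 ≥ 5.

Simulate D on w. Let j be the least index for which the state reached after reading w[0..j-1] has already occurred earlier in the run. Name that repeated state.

State sequence: q0 -b-> q0 -a-> q4 -a-> q3 -a-> q1 -a-> q4
First repeat at step 1: q0 was already visited.

The earliest repeat is at step j = 1: D is in q0, which it already visited at step i = 0.

q0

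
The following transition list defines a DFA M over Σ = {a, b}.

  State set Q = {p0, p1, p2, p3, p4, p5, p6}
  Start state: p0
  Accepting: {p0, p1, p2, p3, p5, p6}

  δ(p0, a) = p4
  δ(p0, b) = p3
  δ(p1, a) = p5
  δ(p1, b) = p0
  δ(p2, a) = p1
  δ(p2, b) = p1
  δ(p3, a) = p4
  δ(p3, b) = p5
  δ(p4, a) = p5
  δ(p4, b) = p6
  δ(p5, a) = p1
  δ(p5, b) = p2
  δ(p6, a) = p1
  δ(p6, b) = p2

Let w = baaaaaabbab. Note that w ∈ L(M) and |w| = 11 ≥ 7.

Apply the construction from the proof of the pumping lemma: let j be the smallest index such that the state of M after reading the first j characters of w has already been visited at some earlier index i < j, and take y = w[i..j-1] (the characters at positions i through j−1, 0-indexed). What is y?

aa

Run of M on w = b a a a a a a b b a b:
  step 0: p0  (start)
  step 1: p3  (read b: p0→p3)
  step 2: p4  (read a: p3→p4)
  step 3: p5  (read a: p4→p5)
  step 4: p1  (read a: p5→p1)
  step 5: p5  (read a: p1→p5)   ← first repeat (p5 seen earlier)
  step 6: p1  (read a: p5→p1)
  step 7: p5  (read a: p1→p5)
  step 8: p2  (read b: p5→p2)
  step 9: p1  (read b: p2→p1)
  step 10: p5  (read a: p1→p5)
  step 11: p2  (read b: p5→p2)

So i = 3, j = 5, giving x = w[0:3] = baa, y = w[3:5] = aa, z = w[5:11] = aabbab.
Check: |xy| = 5 ≤ 7 and |y| = 2 ≥ 1. Reading y takes M from p5 back to p5, so every xyⁱz is accepted.
The DFA has 7 states, so the proof of the pumping lemma guarantees a repeated state among the first 7+1 visited; the segment between the two visits is the pumpable y.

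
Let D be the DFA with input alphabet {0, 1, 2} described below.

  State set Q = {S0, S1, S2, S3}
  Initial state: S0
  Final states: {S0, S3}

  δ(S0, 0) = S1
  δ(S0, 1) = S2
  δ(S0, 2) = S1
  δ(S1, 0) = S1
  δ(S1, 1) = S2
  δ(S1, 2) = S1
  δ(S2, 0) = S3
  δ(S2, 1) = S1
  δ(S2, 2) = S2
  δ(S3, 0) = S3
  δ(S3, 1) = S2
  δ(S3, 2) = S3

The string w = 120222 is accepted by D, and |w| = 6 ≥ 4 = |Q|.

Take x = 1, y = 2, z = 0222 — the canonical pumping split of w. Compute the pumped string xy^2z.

xy^2z = 1·2·2·0222 = 1220222.
Reading y = 2 takes D from S2 back to S2, so after x·y·y the machine is still in S2, and z then leads to the accepting state S3. Hence 1220222 ∈ L(D).

1220222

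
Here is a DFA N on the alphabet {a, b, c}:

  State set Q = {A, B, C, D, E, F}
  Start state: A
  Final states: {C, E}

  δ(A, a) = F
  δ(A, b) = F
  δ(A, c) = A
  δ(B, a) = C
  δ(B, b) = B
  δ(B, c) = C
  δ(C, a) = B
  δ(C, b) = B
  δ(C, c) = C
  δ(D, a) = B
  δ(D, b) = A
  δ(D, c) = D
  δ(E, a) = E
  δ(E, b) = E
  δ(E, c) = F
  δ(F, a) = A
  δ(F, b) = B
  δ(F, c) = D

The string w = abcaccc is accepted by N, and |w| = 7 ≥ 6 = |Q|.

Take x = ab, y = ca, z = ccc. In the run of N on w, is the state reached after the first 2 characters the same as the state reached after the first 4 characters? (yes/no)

Run of N on the first 4 characters of w = a b c a:
  step 0: A  (start)
  step 1: F  (read a: A→F)
  step 2: B  (read b: F→B)
  step 3: C  (read c: B→C)
  step 4: B  (read a: C→B)

After x (step 2): B. After xy (step 4): B.
They match, so y = ca drives N around a cycle from B back to itself; pumping y any number of times keeps N in B before reading z, and xyⁱz ∈ L(N) for every i ≥ 0.

yes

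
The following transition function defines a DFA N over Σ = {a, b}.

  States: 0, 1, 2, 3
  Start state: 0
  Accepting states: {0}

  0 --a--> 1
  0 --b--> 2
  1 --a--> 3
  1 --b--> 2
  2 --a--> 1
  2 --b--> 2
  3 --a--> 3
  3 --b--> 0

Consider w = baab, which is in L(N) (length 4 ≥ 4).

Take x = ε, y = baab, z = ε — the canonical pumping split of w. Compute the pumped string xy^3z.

baabbaabbaab

xy^3z = ε·baab·baab·baab·ε = baabbaabbaab.
Reading y = baab takes N from 0 back to 0, so after x·y·y·y the machine is still in 0, and z then leads to the accepting state 0. Hence baabbaabbaab ∈ L(N).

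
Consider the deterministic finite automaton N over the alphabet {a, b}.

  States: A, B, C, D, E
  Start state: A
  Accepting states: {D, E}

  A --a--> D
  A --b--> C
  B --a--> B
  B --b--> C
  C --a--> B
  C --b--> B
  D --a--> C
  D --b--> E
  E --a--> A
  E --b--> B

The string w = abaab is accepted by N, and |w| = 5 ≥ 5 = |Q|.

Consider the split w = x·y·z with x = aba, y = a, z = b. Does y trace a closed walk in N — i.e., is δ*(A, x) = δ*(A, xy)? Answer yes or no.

State sequence: A -a-> D -b-> E -a-> A -a-> D

After x (step 3): A. After xy (step 4): D.
They differ (A ≠ D), so y is not a cycle from the state after x; this split is not the one the pumping-lemma construction produces, and pumping y need not keep the string in L(N).

no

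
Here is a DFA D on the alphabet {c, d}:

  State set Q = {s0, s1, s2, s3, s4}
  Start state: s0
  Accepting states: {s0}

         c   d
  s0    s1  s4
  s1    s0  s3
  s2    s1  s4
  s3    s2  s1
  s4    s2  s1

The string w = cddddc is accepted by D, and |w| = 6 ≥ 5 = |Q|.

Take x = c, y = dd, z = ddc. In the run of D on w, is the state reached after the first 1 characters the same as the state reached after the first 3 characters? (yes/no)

State sequence: s0 -c-> s1 -d-> s3 -d-> s1

After x (step 1): s1. After xy (step 3): s1.
They match, so y = dd drives D around a cycle from s1 back to itself; pumping y any number of times keeps D in s1 before reading z, and xyⁱz ∈ L(D) for every i ≥ 0.

yes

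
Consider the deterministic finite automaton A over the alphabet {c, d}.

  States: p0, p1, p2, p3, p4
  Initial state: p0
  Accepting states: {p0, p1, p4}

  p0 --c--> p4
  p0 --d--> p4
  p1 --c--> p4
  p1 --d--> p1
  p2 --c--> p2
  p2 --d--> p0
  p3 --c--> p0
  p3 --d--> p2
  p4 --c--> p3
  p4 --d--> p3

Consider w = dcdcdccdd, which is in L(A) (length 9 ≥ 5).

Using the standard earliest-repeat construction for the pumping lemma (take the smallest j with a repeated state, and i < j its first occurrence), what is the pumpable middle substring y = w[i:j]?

c

State sequence: p0 -d-> p4 -c-> p3 -d-> p2 -c-> p2 -d-> p0 -c-> p4 -c-> p3 -d-> p2 -d-> p0
First repeat at step 4: p2 was already visited.

So i = 3, j = 4, giving x = w[0:3] = dcd, y = w[3:4] = c, z = w[4:9] = dccdd.
Check: |xy| = 4 ≤ 5 and |y| = 1 ≥ 1. Reading y takes A from p2 back to p2, so every xyⁱz is accepted.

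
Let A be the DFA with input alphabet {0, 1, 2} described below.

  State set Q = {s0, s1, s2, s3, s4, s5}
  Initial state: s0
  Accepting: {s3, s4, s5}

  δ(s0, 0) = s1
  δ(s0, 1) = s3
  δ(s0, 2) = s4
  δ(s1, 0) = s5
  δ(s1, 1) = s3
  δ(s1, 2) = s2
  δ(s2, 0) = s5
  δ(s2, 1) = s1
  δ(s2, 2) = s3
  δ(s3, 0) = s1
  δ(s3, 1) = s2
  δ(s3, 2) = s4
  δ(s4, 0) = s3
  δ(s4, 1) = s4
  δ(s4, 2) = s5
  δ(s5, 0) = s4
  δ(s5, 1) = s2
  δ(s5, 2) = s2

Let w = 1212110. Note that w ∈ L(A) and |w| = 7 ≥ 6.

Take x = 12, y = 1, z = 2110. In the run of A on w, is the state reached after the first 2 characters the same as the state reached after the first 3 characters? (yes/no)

yes

Run of A on the first 3 characters of w = 1 2 1:
  step 0: s0  (start)
  step 1: s3  (read 1: s0→s3)
  step 2: s4  (read 2: s3→s4)
  step 3: s4  (read 1: s4→s4)

After x (step 2): s4. After xy (step 3): s4.
They match, so y = 1 drives A around a cycle from s4 back to itself; pumping y any number of times keeps A in s4 before reading z, and xyⁱz ∈ L(A) for every i ≥ 0.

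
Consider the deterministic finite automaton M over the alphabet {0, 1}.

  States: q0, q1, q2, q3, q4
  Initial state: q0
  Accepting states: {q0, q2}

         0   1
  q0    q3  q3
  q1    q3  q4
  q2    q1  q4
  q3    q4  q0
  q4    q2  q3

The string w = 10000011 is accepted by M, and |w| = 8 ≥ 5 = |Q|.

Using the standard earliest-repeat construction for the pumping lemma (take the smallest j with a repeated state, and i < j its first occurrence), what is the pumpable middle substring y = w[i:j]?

0000

State sequence: q0 -1-> q3 -0-> q4 -0-> q2 -0-> q1 -0-> q3 -0-> q4 -1-> q3 -1-> q0
First repeat at step 5: q3 was already visited.

So i = 1, j = 5, giving x = w[0:1] = 1, y = w[1:5] = 0000, z = w[5:8] = 011.
Check: |xy| = 5 ≤ 5 and |y| = 4 ≥ 1. Reading y takes M from q3 back to q3, so every xyⁱz is accepted.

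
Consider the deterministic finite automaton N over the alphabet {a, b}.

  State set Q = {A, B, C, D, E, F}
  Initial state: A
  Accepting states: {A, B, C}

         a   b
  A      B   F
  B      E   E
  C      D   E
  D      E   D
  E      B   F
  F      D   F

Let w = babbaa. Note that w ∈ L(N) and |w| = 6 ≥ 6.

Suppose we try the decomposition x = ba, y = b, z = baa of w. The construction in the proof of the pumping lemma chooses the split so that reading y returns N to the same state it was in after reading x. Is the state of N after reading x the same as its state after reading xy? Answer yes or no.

Run of N on the first 3 characters of w = b a b:
  step 0: A  (start)
  step 1: F  (read b: A→F)
  step 2: D  (read a: F→D)
  step 3: D  (read b: D→D)

After x (step 2): D. After xy (step 3): D.
They match, so y = b drives N around a cycle from D back to itself; pumping y any number of times keeps N in D before reading z, and xyⁱz ∈ L(N) for every i ≥ 0.

yes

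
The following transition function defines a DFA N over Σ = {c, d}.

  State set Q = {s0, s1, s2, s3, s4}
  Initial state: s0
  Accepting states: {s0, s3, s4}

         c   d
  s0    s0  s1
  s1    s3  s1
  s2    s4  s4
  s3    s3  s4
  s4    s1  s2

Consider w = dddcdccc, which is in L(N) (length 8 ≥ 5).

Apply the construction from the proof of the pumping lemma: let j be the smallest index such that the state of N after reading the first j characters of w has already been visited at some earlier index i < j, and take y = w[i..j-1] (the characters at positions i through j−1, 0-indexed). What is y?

State sequence: s0 -d-> s1 -d-> s1 -d-> s1 -c-> s3 -d-> s4 -c-> s1 -c-> s3 -c-> s3
First repeat at step 2: s1 was already visited.

So i = 1, j = 2, giving x = w[0:1] = d, y = w[1:2] = d, z = w[2:8] = dcdccc.
Check: |xy| = 2 ≤ 5 and |y| = 1 ≥ 1. Reading y takes N from s1 back to s1, so every xyⁱz is accepted.
Since N has 5 states, any run of length ≥ 5 visits 5+1 states, so by pigeonhole some state repeats within the first 5 steps — that repeat gives the pumpable loop.

d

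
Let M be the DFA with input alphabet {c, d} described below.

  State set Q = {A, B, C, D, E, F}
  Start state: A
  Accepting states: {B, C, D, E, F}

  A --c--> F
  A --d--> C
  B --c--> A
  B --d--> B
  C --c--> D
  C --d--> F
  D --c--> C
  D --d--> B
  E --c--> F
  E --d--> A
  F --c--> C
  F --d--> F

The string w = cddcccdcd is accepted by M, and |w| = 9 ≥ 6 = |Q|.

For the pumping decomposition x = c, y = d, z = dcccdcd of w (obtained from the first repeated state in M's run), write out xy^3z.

xy^3z = c·d·d·d·dcccdcd = cddddcccdcd.
Reading y = d takes M from F back to F, so after x·y·y·y the machine is still in F, and z then leads to the accepting state F. Hence cddddcccdcd ∈ L(M).

cddddcccdcd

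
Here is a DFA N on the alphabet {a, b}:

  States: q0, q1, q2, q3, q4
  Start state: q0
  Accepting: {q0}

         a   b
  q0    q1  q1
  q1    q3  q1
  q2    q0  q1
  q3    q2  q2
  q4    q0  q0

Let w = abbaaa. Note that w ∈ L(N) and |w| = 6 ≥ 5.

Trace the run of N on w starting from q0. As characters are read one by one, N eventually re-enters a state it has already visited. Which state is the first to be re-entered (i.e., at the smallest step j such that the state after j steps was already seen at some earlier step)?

q1

State sequence: q0 -a-> q1 -b-> q1 -b-> q1 -a-> q3 -a-> q2 -a-> q0
First repeat at step 2: q1 was already visited.

The earliest repeat is at step j = 2: N is in q1, which it already visited at step i = 1.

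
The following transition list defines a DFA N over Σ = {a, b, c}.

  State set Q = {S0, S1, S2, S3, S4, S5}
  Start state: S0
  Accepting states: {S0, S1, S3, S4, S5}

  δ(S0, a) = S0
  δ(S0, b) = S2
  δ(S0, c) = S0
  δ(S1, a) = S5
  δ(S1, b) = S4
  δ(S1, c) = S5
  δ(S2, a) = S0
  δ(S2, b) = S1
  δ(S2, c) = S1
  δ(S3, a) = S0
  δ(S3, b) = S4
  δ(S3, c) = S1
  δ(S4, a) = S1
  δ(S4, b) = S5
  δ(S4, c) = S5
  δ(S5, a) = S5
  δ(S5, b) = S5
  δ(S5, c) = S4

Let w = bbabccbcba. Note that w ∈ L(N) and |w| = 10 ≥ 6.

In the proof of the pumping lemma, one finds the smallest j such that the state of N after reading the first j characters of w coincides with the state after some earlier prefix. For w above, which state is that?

S5

State sequence: S0 -b-> S2 -b-> S1 -a-> S5 -b-> S5 -c-> S4 -c-> S5 -b-> S5 -c-> S4 -b-> S5 -a-> S5
First repeat at step 4: S5 was already visited.

The earliest repeat is at step j = 4: N is in S5, which it already visited at step i = 3.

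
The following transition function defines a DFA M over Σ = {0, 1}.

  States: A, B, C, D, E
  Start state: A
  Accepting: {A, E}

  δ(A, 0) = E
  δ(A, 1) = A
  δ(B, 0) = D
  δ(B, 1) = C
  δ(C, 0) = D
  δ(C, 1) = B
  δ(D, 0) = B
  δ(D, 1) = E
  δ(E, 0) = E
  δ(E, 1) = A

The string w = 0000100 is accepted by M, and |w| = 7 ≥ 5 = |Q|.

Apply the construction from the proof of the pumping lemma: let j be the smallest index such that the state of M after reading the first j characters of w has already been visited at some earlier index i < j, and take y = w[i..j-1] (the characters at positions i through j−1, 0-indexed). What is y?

0

Run of M on w = 0 0 0 0 1 0 0:
  step 0: A  (start)
  step 1: E  (read 0: A→E)
  step 2: E  (read 0: E→E)   ← first repeat (E seen earlier)
  step 3: E  (read 0: E→E)
  step 4: E  (read 0: E→E)
  step 5: A  (read 1: E→A)
  step 6: E  (read 0: A→E)
  step 7: E  (read 0: E→E)

So i = 1, j = 2, giving x = w[0:1] = 0, y = w[1:2] = 0, z = w[2:7] = 00100.
Check: |xy| = 2 ≤ 5 and |y| = 1 ≥ 1. Reading y takes M from E back to E, so every xyⁱz is accepted.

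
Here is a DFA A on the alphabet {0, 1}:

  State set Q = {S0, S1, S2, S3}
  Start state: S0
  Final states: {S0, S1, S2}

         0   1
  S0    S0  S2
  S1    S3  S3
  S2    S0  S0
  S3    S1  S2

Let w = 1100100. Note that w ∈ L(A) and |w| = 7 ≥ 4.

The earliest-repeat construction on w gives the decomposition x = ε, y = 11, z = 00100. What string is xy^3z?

xy^3z = ε·11·11·11·00100 = 11111100100.
Reading y = 11 takes A from S0 back to S0, so after x·y·y·y the machine is still in S0, and z then leads to the accepting state S0. Hence 11111100100 ∈ L(A).

11111100100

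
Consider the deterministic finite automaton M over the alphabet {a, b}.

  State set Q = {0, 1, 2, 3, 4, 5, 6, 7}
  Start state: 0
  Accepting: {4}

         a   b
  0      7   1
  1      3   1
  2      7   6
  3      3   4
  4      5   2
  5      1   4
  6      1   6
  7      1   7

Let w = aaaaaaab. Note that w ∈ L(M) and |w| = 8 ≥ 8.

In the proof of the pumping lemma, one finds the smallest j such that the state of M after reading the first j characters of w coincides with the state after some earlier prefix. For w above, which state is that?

3

State sequence: 0 -a-> 7 -a-> 1 -a-> 3 -a-> 3 -a-> 3 -a-> 3 -a-> 3 -b-> 4
First repeat at step 4: 3 was already visited.

The earliest repeat is at step j = 4: M is in 3, which it already visited at step i = 3.
With |Q| = 8, pigeonhole forces a state repeat no later than step 8; the substring read between the first and second visits to that state can be pumped.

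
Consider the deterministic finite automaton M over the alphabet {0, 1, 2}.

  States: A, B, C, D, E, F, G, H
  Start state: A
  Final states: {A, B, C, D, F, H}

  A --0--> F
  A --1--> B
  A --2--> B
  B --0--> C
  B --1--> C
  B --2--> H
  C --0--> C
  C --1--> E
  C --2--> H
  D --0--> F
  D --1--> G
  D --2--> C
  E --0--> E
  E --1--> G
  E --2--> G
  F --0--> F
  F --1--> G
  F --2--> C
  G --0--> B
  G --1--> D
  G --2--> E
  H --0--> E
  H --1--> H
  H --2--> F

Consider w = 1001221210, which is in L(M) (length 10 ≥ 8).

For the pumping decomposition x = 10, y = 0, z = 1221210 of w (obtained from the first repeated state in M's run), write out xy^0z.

xy⁰z = xz = 10·1221210 = 101221210.
Reading y = 0 takes M from C back to C, so after x the machine is still in C, and z then leads to the accepting state B. Hence 101221210 ∈ L(M).

101221210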